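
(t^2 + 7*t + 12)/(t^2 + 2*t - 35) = (t^2 + 7*t + 12)/(t^2 + 2*t - 35)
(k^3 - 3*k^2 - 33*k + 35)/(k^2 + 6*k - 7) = (k^2 - 2*k - 35)/(k + 7)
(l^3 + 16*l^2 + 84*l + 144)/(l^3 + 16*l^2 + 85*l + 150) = (l^2 + 10*l + 24)/(l^2 + 10*l + 25)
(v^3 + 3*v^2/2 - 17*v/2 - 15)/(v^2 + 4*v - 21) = (v^2 + 9*v/2 + 5)/(v + 7)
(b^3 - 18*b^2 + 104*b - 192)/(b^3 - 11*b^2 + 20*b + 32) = (b - 6)/(b + 1)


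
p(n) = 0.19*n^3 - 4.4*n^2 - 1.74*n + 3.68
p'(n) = 0.57*n^2 - 8.8*n - 1.74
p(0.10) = 3.46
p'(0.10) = -2.61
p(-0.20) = 3.85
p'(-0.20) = 0.04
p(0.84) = -0.77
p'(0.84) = -8.73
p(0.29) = 2.81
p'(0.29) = -4.24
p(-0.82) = 2.04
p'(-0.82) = 5.86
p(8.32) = -205.95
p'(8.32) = -35.50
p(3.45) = -46.89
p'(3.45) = -25.32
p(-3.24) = -43.33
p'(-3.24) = 32.76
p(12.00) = -322.48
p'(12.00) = -25.26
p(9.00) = -229.87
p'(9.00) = -34.77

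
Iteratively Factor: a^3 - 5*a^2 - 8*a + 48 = (a - 4)*(a^2 - a - 12) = (a - 4)*(a + 3)*(a - 4)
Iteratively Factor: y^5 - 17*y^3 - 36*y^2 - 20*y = (y - 5)*(y^4 + 5*y^3 + 8*y^2 + 4*y) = (y - 5)*(y + 2)*(y^3 + 3*y^2 + 2*y) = y*(y - 5)*(y + 2)*(y^2 + 3*y + 2) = y*(y - 5)*(y + 2)^2*(y + 1)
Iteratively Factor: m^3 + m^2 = (m)*(m^2 + m) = m^2*(m + 1)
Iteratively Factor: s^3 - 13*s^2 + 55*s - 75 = (s - 5)*(s^2 - 8*s + 15) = (s - 5)^2*(s - 3)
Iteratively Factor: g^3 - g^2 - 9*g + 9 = (g + 3)*(g^2 - 4*g + 3) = (g - 1)*(g + 3)*(g - 3)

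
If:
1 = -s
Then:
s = -1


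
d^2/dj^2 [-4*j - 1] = 0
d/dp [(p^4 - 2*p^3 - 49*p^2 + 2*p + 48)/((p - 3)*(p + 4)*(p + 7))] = (p^6 + 16*p^5 + 18*p^4 - 320*p^3 + 589*p^2 + 7464*p + 72)/(p^6 + 16*p^5 + 54*p^4 - 248*p^3 - 1319*p^2 + 840*p + 7056)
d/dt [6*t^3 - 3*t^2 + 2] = 6*t*(3*t - 1)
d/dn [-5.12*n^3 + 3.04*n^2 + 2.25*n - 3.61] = -15.36*n^2 + 6.08*n + 2.25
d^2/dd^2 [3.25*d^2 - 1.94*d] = 6.50000000000000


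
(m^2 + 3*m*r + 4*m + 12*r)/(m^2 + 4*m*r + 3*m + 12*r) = (m^2 + 3*m*r + 4*m + 12*r)/(m^2 + 4*m*r + 3*m + 12*r)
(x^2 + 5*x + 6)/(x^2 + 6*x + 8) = (x + 3)/(x + 4)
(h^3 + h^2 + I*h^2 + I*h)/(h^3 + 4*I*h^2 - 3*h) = (h + 1)/(h + 3*I)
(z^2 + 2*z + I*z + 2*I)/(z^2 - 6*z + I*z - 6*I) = (z + 2)/(z - 6)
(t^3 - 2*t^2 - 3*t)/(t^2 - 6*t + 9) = t*(t + 1)/(t - 3)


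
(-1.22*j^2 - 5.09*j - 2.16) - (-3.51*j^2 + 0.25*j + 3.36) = 2.29*j^2 - 5.34*j - 5.52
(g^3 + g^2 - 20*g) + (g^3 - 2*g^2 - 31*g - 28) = 2*g^3 - g^2 - 51*g - 28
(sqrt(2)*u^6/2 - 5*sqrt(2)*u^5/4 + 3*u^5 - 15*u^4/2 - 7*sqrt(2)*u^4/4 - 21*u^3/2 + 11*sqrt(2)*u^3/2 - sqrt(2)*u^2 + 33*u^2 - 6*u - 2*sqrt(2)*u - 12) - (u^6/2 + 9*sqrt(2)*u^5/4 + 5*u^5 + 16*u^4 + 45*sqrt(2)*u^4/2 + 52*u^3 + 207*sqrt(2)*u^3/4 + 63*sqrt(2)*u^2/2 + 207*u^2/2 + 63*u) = -u^6/2 + sqrt(2)*u^6/2 - 7*sqrt(2)*u^5/2 - 2*u^5 - 97*sqrt(2)*u^4/4 - 47*u^4/2 - 185*sqrt(2)*u^3/4 - 125*u^3/2 - 141*u^2/2 - 65*sqrt(2)*u^2/2 - 69*u - 2*sqrt(2)*u - 12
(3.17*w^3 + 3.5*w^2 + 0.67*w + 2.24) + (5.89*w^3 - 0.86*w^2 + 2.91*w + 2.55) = 9.06*w^3 + 2.64*w^2 + 3.58*w + 4.79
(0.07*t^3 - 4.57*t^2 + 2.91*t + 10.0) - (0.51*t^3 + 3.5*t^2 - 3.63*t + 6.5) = -0.44*t^3 - 8.07*t^2 + 6.54*t + 3.5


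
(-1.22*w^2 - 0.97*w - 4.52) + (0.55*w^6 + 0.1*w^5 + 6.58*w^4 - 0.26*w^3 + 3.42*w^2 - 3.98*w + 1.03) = 0.55*w^6 + 0.1*w^5 + 6.58*w^4 - 0.26*w^3 + 2.2*w^2 - 4.95*w - 3.49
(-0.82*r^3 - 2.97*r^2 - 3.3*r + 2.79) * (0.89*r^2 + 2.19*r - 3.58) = -0.7298*r^5 - 4.4391*r^4 - 6.5057*r^3 + 5.8887*r^2 + 17.9241*r - 9.9882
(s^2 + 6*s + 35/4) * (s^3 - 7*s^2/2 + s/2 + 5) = s^5 + 5*s^4/2 - 47*s^3/4 - 181*s^2/8 + 275*s/8 + 175/4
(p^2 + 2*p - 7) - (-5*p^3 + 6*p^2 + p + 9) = 5*p^3 - 5*p^2 + p - 16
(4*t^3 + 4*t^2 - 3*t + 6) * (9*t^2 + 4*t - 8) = 36*t^5 + 52*t^4 - 43*t^3 + 10*t^2 + 48*t - 48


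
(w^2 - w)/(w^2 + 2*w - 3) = w/(w + 3)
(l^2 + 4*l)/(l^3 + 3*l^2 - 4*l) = 1/(l - 1)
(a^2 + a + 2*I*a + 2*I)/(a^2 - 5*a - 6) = (a + 2*I)/(a - 6)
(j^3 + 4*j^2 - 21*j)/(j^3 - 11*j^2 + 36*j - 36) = j*(j + 7)/(j^2 - 8*j + 12)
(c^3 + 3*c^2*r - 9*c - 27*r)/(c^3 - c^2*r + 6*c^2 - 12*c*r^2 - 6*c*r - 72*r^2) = (9 - c^2)/(-c^2 + 4*c*r - 6*c + 24*r)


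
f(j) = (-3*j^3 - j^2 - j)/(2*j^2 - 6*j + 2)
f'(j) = (6 - 4*j)*(-3*j^3 - j^2 - j)/(2*j^2 - 6*j + 2)^2 + (-9*j^2 - 2*j - 1)/(2*j^2 - 6*j + 2)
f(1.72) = 8.30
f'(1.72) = 15.97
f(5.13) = -18.30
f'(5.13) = 0.74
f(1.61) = 6.75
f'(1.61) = 12.33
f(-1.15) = 0.38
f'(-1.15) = -0.57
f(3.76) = -22.99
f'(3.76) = 9.34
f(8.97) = -20.67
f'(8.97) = -1.15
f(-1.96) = 0.97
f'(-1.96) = -0.85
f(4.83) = -18.61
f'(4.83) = 1.39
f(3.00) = -46.50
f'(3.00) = 95.50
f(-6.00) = 5.62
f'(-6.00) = -1.31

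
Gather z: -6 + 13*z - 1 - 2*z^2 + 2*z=-2*z^2 + 15*z - 7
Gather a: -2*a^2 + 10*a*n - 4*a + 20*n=-2*a^2 + a*(10*n - 4) + 20*n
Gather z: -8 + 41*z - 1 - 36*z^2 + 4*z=-36*z^2 + 45*z - 9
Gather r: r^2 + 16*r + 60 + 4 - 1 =r^2 + 16*r + 63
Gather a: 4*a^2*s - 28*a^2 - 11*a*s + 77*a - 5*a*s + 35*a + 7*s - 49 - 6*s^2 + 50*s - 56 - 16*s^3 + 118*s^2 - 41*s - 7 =a^2*(4*s - 28) + a*(112 - 16*s) - 16*s^3 + 112*s^2 + 16*s - 112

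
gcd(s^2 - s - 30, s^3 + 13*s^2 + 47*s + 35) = s + 5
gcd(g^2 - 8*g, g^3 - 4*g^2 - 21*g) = g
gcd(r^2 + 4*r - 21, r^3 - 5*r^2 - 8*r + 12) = 1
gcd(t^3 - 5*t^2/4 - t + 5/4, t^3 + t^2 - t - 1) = t^2 - 1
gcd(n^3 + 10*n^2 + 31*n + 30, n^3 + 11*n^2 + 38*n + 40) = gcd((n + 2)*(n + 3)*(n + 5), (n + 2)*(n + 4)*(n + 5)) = n^2 + 7*n + 10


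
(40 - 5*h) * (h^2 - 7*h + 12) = -5*h^3 + 75*h^2 - 340*h + 480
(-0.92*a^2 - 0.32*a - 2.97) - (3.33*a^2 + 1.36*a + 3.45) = -4.25*a^2 - 1.68*a - 6.42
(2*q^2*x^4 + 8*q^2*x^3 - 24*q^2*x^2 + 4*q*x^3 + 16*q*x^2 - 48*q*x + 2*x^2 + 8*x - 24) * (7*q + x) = 14*q^3*x^4 + 56*q^3*x^3 - 168*q^3*x^2 + 2*q^2*x^5 + 8*q^2*x^4 + 4*q^2*x^3 + 112*q^2*x^2 - 336*q^2*x + 4*q*x^4 + 16*q*x^3 - 34*q*x^2 + 56*q*x - 168*q + 2*x^3 + 8*x^2 - 24*x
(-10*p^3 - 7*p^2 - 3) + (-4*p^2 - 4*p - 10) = -10*p^3 - 11*p^2 - 4*p - 13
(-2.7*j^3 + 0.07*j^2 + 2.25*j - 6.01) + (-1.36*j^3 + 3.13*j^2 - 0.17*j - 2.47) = -4.06*j^3 + 3.2*j^2 + 2.08*j - 8.48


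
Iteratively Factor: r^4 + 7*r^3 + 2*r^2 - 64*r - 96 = (r + 4)*(r^3 + 3*r^2 - 10*r - 24) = (r + 4)^2*(r^2 - r - 6) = (r + 2)*(r + 4)^2*(r - 3)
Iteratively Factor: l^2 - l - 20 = (l + 4)*(l - 5)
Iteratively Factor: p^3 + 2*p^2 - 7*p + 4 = (p + 4)*(p^2 - 2*p + 1) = (p - 1)*(p + 4)*(p - 1)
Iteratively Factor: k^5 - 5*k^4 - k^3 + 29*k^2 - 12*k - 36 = (k - 3)*(k^4 - 2*k^3 - 7*k^2 + 8*k + 12) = (k - 3)*(k - 2)*(k^3 - 7*k - 6) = (k - 3)*(k - 2)*(k + 1)*(k^2 - k - 6) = (k - 3)^2*(k - 2)*(k + 1)*(k + 2)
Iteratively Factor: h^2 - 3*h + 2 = (h - 2)*(h - 1)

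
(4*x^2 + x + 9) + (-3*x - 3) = 4*x^2 - 2*x + 6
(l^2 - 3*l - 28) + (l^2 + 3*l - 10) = 2*l^2 - 38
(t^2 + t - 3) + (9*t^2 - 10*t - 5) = 10*t^2 - 9*t - 8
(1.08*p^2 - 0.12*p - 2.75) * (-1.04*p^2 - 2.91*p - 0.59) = -1.1232*p^4 - 3.018*p^3 + 2.572*p^2 + 8.0733*p + 1.6225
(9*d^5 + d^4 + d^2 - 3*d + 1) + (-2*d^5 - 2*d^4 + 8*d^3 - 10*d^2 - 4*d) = 7*d^5 - d^4 + 8*d^3 - 9*d^2 - 7*d + 1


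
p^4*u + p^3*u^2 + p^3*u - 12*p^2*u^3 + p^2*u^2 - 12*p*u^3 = p*(p - 3*u)*(p + 4*u)*(p*u + u)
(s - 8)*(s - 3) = s^2 - 11*s + 24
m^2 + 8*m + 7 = (m + 1)*(m + 7)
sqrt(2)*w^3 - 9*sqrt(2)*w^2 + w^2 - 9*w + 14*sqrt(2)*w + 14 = (w - 7)*(w - 2)*(sqrt(2)*w + 1)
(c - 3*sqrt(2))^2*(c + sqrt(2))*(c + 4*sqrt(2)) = c^4 - sqrt(2)*c^3 - 34*c^2 + 42*sqrt(2)*c + 144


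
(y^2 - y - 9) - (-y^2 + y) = 2*y^2 - 2*y - 9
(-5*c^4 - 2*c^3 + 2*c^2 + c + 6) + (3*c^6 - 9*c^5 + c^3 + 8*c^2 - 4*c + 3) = 3*c^6 - 9*c^5 - 5*c^4 - c^3 + 10*c^2 - 3*c + 9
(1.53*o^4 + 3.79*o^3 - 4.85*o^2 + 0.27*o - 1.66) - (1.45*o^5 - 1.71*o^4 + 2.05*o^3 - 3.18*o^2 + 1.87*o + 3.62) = -1.45*o^5 + 3.24*o^4 + 1.74*o^3 - 1.67*o^2 - 1.6*o - 5.28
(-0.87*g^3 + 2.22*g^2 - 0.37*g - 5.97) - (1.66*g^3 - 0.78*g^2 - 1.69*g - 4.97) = -2.53*g^3 + 3.0*g^2 + 1.32*g - 1.0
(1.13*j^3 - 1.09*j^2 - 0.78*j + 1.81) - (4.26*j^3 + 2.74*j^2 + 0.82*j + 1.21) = -3.13*j^3 - 3.83*j^2 - 1.6*j + 0.6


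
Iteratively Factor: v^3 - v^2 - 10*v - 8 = (v - 4)*(v^2 + 3*v + 2) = (v - 4)*(v + 1)*(v + 2)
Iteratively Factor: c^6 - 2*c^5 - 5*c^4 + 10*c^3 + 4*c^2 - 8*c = (c - 2)*(c^5 - 5*c^3 + 4*c) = (c - 2)*(c + 2)*(c^4 - 2*c^3 - c^2 + 2*c) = (c - 2)*(c + 1)*(c + 2)*(c^3 - 3*c^2 + 2*c) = (c - 2)^2*(c + 1)*(c + 2)*(c^2 - c) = c*(c - 2)^2*(c + 1)*(c + 2)*(c - 1)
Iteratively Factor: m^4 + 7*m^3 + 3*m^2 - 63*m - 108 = (m + 3)*(m^3 + 4*m^2 - 9*m - 36) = (m + 3)*(m + 4)*(m^2 - 9) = (m + 3)^2*(m + 4)*(m - 3)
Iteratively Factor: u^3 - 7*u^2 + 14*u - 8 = (u - 4)*(u^2 - 3*u + 2) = (u - 4)*(u - 2)*(u - 1)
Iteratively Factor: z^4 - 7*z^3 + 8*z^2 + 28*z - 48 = (z - 4)*(z^3 - 3*z^2 - 4*z + 12) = (z - 4)*(z + 2)*(z^2 - 5*z + 6) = (z - 4)*(z - 3)*(z + 2)*(z - 2)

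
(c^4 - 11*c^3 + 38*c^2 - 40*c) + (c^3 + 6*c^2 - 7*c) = c^4 - 10*c^3 + 44*c^2 - 47*c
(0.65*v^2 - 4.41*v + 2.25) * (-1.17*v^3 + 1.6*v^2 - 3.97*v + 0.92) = -0.7605*v^5 + 6.1997*v^4 - 12.269*v^3 + 21.7057*v^2 - 12.9897*v + 2.07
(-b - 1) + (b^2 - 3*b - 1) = b^2 - 4*b - 2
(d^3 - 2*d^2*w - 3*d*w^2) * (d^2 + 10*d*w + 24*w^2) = d^5 + 8*d^4*w + d^3*w^2 - 78*d^2*w^3 - 72*d*w^4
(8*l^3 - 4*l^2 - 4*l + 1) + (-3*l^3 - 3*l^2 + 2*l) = 5*l^3 - 7*l^2 - 2*l + 1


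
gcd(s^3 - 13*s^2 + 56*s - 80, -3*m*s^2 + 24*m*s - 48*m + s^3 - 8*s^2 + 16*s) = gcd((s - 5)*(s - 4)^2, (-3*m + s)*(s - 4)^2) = s^2 - 8*s + 16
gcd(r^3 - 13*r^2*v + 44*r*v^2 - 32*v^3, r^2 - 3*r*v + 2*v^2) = r - v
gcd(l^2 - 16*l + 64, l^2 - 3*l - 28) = 1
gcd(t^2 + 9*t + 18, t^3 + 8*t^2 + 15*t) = t + 3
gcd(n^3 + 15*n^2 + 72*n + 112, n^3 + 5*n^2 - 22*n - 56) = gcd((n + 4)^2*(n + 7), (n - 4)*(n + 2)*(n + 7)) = n + 7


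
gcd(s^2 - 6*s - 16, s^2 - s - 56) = s - 8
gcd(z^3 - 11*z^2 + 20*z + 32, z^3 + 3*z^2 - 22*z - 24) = z^2 - 3*z - 4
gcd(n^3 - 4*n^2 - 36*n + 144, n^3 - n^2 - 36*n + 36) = n^2 - 36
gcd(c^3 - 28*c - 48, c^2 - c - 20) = c + 4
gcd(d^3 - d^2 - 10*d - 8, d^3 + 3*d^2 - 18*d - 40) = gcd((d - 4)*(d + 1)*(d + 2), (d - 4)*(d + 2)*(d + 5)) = d^2 - 2*d - 8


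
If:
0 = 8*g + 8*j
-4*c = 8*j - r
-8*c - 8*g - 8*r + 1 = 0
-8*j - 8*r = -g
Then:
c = 73/1128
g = 4/141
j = -4/141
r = 3/94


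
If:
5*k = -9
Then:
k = -9/5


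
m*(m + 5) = m^2 + 5*m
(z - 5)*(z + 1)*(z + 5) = z^3 + z^2 - 25*z - 25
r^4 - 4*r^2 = r^2*(r - 2)*(r + 2)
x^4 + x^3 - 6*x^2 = x^2*(x - 2)*(x + 3)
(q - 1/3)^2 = q^2 - 2*q/3 + 1/9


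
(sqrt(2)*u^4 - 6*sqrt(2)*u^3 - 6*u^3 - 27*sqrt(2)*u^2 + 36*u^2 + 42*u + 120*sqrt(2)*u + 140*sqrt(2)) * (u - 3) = sqrt(2)*u^5 - 9*sqrt(2)*u^4 - 6*u^4 - 9*sqrt(2)*u^3 + 54*u^3 - 66*u^2 + 201*sqrt(2)*u^2 - 220*sqrt(2)*u - 126*u - 420*sqrt(2)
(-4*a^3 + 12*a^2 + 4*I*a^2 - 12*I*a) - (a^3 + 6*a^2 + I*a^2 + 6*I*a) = -5*a^3 + 6*a^2 + 3*I*a^2 - 18*I*a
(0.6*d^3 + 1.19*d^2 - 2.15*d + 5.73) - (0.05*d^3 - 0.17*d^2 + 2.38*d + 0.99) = 0.55*d^3 + 1.36*d^2 - 4.53*d + 4.74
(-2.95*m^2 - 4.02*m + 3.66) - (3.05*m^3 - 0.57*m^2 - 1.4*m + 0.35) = -3.05*m^3 - 2.38*m^2 - 2.62*m + 3.31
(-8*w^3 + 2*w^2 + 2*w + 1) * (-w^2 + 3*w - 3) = 8*w^5 - 26*w^4 + 28*w^3 - w^2 - 3*w - 3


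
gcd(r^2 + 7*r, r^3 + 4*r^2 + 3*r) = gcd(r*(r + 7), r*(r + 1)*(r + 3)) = r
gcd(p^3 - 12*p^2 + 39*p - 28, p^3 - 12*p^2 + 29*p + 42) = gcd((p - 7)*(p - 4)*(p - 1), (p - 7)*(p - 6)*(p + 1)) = p - 7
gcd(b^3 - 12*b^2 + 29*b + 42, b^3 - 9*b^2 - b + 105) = b - 7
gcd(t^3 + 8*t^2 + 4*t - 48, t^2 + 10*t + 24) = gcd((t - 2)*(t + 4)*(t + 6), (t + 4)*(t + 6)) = t^2 + 10*t + 24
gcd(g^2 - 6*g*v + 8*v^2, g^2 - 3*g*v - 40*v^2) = 1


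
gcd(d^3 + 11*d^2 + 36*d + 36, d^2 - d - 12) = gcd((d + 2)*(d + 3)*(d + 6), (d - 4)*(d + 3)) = d + 3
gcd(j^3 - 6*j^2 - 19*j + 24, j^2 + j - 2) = j - 1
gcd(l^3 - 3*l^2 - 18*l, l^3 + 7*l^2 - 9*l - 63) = l + 3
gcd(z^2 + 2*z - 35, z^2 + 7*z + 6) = 1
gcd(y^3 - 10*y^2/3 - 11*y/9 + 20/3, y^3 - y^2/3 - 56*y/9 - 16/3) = y^2 - 5*y/3 - 4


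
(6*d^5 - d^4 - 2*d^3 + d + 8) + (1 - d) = 6*d^5 - d^4 - 2*d^3 + 9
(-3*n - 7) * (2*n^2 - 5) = -6*n^3 - 14*n^2 + 15*n + 35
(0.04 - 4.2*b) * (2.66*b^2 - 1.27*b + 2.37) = -11.172*b^3 + 5.4404*b^2 - 10.0048*b + 0.0948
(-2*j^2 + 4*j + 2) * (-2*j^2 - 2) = 4*j^4 - 8*j^3 - 8*j - 4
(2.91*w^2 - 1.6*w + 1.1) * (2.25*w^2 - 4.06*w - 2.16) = 6.5475*w^4 - 15.4146*w^3 + 2.6854*w^2 - 1.01*w - 2.376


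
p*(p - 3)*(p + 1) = p^3 - 2*p^2 - 3*p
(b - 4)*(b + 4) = b^2 - 16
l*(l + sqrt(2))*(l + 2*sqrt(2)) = l^3 + 3*sqrt(2)*l^2 + 4*l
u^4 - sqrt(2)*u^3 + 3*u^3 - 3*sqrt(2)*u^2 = u^2*(u + 3)*(u - sqrt(2))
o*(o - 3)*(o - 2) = o^3 - 5*o^2 + 6*o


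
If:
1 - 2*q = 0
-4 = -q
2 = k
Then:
No Solution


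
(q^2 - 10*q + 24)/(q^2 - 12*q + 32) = (q - 6)/(q - 8)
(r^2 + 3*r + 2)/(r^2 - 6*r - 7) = (r + 2)/(r - 7)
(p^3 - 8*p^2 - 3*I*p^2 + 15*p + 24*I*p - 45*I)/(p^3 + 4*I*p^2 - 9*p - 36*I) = (p^2 - p*(5 + 3*I) + 15*I)/(p^2 + p*(3 + 4*I) + 12*I)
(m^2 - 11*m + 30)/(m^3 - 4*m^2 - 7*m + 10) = (m - 6)/(m^2 + m - 2)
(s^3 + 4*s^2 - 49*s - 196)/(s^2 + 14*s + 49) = (s^2 - 3*s - 28)/(s + 7)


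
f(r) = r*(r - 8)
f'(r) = 2*r - 8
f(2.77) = -14.49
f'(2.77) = -2.46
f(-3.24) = 36.42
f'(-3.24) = -14.48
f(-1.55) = 14.80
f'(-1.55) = -11.10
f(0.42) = -3.18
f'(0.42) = -7.16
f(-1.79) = 17.52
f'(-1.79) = -11.58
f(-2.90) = 31.61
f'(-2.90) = -13.80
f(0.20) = -1.56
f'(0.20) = -7.60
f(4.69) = -15.52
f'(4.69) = 1.38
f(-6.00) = 84.00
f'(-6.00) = -20.00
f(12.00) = 48.00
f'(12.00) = 16.00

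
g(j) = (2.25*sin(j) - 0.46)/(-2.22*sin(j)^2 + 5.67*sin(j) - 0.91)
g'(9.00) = -0.47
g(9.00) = 0.45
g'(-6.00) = 1.45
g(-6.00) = 0.34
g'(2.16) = -0.25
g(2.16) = 0.62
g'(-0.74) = 0.09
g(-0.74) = 0.34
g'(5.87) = 0.16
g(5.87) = 0.38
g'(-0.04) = 0.50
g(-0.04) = 0.48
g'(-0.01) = 0.62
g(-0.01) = 0.50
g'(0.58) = 0.34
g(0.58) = 0.51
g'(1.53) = 0.02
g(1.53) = 0.70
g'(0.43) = 0.46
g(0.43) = 0.45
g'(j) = (4.44*sin(j)*cos(j) - 5.67*cos(j))*(2.25*sin(j) - 0.46)/(-2.22*sin(j)^2 + 5.67*sin(j) - 0.91)^2 + 2.25*cos(j)/(-2.22*sin(j)^2 + 5.67*sin(j) - 0.91)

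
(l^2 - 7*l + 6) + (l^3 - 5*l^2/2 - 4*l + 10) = l^3 - 3*l^2/2 - 11*l + 16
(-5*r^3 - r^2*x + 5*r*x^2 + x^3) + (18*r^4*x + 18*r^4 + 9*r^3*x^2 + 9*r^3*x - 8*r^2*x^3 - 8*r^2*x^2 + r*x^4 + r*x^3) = 18*r^4*x + 18*r^4 + 9*r^3*x^2 + 9*r^3*x - 5*r^3 - 8*r^2*x^3 - 8*r^2*x^2 - r^2*x + r*x^4 + r*x^3 + 5*r*x^2 + x^3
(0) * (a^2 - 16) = 0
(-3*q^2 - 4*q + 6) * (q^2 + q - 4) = -3*q^4 - 7*q^3 + 14*q^2 + 22*q - 24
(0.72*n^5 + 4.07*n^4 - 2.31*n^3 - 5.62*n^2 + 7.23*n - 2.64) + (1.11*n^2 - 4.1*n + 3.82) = 0.72*n^5 + 4.07*n^4 - 2.31*n^3 - 4.51*n^2 + 3.13*n + 1.18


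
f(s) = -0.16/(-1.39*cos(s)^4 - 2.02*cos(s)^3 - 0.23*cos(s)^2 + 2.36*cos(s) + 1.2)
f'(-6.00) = 4.75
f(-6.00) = -0.56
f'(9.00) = -0.39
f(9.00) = 0.28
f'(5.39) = -0.06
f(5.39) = -0.09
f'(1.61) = -0.31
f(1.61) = -0.14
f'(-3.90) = -2.92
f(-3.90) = 0.65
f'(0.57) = 0.39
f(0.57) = -0.14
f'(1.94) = -1.96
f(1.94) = -0.41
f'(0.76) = 0.13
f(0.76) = -0.10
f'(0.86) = 0.07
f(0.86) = -0.09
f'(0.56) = 0.41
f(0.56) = -0.15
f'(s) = -0.16*(-5.56*sin(s)*cos(s)^3 - 6.06*sin(s)*cos(s)^2 - 0.46*sin(s)*cos(s) + 2.36*sin(s))/(-1.39*cos(s)^4 - 2.02*cos(s)^3 - 0.23*cos(s)^2 + 2.36*cos(s) + 1.2)^2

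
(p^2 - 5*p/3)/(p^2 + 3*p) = (p - 5/3)/(p + 3)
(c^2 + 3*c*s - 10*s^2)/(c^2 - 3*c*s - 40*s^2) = (-c + 2*s)/(-c + 8*s)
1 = 1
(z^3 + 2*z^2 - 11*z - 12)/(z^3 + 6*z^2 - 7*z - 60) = (z + 1)/(z + 5)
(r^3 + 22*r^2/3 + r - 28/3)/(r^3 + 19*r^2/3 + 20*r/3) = (r^2 + 6*r - 7)/(r*(r + 5))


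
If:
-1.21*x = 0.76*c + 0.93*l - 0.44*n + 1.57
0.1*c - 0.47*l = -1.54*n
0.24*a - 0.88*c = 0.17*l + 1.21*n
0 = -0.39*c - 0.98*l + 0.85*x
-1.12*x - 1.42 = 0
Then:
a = 1.88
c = 1.78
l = -1.81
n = -0.67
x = -1.27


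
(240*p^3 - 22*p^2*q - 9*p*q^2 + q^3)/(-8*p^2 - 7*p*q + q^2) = (-30*p^2 - p*q + q^2)/(p + q)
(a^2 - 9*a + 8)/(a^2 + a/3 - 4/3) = 3*(a - 8)/(3*a + 4)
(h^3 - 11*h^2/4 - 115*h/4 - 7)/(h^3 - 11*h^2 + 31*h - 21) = (h^2 + 17*h/4 + 1)/(h^2 - 4*h + 3)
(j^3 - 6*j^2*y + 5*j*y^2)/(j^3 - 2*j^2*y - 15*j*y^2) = (j - y)/(j + 3*y)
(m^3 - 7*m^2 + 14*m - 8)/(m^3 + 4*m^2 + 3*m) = (m^3 - 7*m^2 + 14*m - 8)/(m*(m^2 + 4*m + 3))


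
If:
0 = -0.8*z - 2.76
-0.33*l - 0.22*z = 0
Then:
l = 2.30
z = -3.45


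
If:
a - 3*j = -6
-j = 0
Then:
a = -6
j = 0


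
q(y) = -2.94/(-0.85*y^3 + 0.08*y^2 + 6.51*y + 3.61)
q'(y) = -2.94*(2.55*y^2 - 0.16*y - 6.51)/(-0.85*y^3 + 0.08*y^2 + 6.51*y + 3.61)^2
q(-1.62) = 0.94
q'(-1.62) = -0.13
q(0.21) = -0.59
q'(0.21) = 0.76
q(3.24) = 0.87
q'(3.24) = -5.12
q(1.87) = -0.28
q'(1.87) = -0.06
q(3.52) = 0.31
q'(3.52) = -0.79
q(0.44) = -0.46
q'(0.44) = 0.43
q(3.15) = 1.77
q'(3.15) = -19.58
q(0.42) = -0.47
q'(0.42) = 0.45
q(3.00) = -3.23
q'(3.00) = -56.66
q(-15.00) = -0.00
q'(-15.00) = -0.00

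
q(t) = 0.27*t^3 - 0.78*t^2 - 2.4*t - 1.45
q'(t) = 0.81*t^2 - 1.56*t - 2.4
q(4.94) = 0.21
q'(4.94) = 9.66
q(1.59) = -6.15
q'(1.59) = -2.83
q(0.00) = -1.45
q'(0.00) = -2.40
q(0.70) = -3.42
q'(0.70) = -3.10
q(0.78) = -3.67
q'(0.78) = -3.12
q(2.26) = -7.74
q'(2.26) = -1.79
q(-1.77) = -1.14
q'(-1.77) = 2.90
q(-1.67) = -0.87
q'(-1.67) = 2.46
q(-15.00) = -1052.20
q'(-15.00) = 203.25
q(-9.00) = -239.86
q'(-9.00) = 77.25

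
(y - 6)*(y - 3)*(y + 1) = y^3 - 8*y^2 + 9*y + 18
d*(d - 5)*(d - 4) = d^3 - 9*d^2 + 20*d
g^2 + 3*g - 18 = (g - 3)*(g + 6)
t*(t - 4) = t^2 - 4*t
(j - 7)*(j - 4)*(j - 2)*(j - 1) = j^4 - 14*j^3 + 63*j^2 - 106*j + 56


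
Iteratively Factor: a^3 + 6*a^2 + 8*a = (a)*(a^2 + 6*a + 8) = a*(a + 4)*(a + 2)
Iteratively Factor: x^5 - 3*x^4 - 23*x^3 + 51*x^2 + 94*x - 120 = (x - 5)*(x^4 + 2*x^3 - 13*x^2 - 14*x + 24) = (x - 5)*(x + 4)*(x^3 - 2*x^2 - 5*x + 6) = (x - 5)*(x - 3)*(x + 4)*(x^2 + x - 2) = (x - 5)*(x - 3)*(x + 2)*(x + 4)*(x - 1)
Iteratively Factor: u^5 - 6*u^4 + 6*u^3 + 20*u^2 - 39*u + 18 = (u - 1)*(u^4 - 5*u^3 + u^2 + 21*u - 18) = (u - 3)*(u - 1)*(u^3 - 2*u^2 - 5*u + 6) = (u - 3)^2*(u - 1)*(u^2 + u - 2) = (u - 3)^2*(u - 1)*(u + 2)*(u - 1)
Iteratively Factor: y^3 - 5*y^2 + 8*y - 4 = (y - 2)*(y^2 - 3*y + 2) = (y - 2)*(y - 1)*(y - 2)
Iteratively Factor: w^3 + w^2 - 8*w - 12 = (w - 3)*(w^2 + 4*w + 4) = (w - 3)*(w + 2)*(w + 2)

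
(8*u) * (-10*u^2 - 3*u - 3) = -80*u^3 - 24*u^2 - 24*u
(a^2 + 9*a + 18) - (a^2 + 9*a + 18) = 0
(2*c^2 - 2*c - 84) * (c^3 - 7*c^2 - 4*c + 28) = 2*c^5 - 16*c^4 - 78*c^3 + 652*c^2 + 280*c - 2352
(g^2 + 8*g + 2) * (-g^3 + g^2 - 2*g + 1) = -g^5 - 7*g^4 + 4*g^3 - 13*g^2 + 4*g + 2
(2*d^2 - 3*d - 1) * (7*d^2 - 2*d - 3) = 14*d^4 - 25*d^3 - 7*d^2 + 11*d + 3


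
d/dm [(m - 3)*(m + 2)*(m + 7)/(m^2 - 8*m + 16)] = (m^3 - 12*m^2 - 35*m + 136)/(m^3 - 12*m^2 + 48*m - 64)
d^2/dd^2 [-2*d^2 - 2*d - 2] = -4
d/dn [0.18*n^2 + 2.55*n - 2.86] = 0.36*n + 2.55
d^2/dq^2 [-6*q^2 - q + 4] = -12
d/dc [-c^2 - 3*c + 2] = -2*c - 3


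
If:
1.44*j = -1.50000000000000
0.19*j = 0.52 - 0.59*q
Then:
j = -1.04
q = 1.22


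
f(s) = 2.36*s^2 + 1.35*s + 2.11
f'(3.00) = 15.51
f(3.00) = 27.40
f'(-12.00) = -55.29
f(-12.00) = 325.75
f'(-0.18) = 0.50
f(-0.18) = 1.94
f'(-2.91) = -12.39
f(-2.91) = 18.17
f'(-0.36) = -0.35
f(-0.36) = 1.93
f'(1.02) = 6.16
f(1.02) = 5.94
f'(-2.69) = -11.35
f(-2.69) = 15.56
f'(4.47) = 22.45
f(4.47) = 55.30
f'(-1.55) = -5.97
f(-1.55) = 5.69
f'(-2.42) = -10.07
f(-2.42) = 12.66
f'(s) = 4.72*s + 1.35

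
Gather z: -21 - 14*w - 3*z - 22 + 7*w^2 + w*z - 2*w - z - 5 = 7*w^2 - 16*w + z*(w - 4) - 48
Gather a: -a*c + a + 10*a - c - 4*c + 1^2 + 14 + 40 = a*(11 - c) - 5*c + 55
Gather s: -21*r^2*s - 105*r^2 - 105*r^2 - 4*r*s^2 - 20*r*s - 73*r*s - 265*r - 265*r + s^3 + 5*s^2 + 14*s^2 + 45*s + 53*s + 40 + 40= -210*r^2 - 530*r + s^3 + s^2*(19 - 4*r) + s*(-21*r^2 - 93*r + 98) + 80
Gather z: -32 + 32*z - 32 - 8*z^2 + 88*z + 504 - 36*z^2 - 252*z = -44*z^2 - 132*z + 440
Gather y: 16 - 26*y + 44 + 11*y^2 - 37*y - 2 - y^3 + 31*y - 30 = -y^3 + 11*y^2 - 32*y + 28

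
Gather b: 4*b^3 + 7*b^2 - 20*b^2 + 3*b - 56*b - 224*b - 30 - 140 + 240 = 4*b^3 - 13*b^2 - 277*b + 70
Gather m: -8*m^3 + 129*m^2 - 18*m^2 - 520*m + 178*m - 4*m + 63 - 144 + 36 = -8*m^3 + 111*m^2 - 346*m - 45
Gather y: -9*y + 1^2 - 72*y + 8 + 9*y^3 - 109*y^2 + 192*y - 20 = 9*y^3 - 109*y^2 + 111*y - 11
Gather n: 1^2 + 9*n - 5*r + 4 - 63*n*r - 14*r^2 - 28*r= n*(9 - 63*r) - 14*r^2 - 33*r + 5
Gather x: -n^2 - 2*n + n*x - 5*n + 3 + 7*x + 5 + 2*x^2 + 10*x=-n^2 - 7*n + 2*x^2 + x*(n + 17) + 8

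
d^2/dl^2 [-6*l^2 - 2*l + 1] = -12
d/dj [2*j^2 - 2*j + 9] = 4*j - 2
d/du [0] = 0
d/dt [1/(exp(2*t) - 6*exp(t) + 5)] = 2*(3 - exp(t))*exp(t)/(exp(2*t) - 6*exp(t) + 5)^2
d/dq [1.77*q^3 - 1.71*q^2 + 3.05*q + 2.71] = 5.31*q^2 - 3.42*q + 3.05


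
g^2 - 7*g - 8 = (g - 8)*(g + 1)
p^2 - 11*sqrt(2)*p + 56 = (p - 7*sqrt(2))*(p - 4*sqrt(2))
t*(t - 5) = t^2 - 5*t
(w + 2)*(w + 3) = w^2 + 5*w + 6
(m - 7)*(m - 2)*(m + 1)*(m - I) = m^4 - 8*m^3 - I*m^3 + 5*m^2 + 8*I*m^2 + 14*m - 5*I*m - 14*I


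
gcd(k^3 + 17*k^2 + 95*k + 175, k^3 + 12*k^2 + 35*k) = k^2 + 12*k + 35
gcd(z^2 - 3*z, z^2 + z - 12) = z - 3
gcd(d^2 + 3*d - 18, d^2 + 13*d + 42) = d + 6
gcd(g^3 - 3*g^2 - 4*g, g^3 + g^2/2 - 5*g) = g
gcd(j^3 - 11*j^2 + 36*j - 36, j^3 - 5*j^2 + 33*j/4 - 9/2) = j - 2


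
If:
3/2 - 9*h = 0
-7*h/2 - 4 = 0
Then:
No Solution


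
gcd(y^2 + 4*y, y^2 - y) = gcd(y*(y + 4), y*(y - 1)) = y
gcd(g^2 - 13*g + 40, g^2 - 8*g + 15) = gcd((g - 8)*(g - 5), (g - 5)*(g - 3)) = g - 5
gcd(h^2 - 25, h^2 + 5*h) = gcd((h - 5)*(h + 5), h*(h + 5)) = h + 5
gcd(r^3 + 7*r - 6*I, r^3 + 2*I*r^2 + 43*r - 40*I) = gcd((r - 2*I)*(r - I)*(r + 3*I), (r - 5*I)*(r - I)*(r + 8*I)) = r - I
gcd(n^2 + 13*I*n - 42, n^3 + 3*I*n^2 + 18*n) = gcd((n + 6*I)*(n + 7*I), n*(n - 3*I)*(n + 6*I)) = n + 6*I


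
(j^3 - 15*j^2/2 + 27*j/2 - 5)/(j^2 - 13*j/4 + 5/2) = 2*(2*j^2 - 11*j + 5)/(4*j - 5)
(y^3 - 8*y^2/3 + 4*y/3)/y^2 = y - 8/3 + 4/(3*y)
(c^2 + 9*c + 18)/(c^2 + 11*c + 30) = (c + 3)/(c + 5)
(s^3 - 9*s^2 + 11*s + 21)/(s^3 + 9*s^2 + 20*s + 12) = (s^2 - 10*s + 21)/(s^2 + 8*s + 12)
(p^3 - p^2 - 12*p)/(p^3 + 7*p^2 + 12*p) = (p - 4)/(p + 4)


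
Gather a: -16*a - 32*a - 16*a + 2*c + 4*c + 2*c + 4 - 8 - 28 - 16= -64*a + 8*c - 48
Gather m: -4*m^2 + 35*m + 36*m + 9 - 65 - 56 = -4*m^2 + 71*m - 112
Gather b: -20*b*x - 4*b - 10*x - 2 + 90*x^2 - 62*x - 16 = b*(-20*x - 4) + 90*x^2 - 72*x - 18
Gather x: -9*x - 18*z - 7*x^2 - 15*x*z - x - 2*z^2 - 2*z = -7*x^2 + x*(-15*z - 10) - 2*z^2 - 20*z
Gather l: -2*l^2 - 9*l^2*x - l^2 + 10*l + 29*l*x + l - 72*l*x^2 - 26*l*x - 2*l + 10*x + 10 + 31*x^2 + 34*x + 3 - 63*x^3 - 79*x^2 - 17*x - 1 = l^2*(-9*x - 3) + l*(-72*x^2 + 3*x + 9) - 63*x^3 - 48*x^2 + 27*x + 12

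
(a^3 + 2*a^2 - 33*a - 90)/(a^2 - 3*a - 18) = a + 5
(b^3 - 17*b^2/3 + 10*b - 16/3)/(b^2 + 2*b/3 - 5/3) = (3*b^2 - 14*b + 16)/(3*b + 5)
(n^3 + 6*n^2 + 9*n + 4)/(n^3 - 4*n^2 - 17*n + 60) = (n^2 + 2*n + 1)/(n^2 - 8*n + 15)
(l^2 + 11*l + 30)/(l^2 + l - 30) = (l + 5)/(l - 5)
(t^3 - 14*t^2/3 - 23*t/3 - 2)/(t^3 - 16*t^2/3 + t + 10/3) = (3*t^3 - 14*t^2 - 23*t - 6)/(3*t^3 - 16*t^2 + 3*t + 10)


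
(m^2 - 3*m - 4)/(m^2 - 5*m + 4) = (m + 1)/(m - 1)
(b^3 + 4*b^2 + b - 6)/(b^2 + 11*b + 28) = (b^3 + 4*b^2 + b - 6)/(b^2 + 11*b + 28)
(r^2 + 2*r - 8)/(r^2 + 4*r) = (r - 2)/r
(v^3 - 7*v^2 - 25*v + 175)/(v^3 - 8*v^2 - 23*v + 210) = (v - 5)/(v - 6)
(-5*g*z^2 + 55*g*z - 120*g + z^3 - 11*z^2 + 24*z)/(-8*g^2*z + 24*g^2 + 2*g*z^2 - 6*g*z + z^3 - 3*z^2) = (-5*g*z + 40*g + z^2 - 8*z)/(-8*g^2 + 2*g*z + z^2)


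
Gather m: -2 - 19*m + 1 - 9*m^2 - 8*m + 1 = -9*m^2 - 27*m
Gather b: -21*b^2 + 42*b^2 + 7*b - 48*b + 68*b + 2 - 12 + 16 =21*b^2 + 27*b + 6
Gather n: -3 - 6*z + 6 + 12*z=6*z + 3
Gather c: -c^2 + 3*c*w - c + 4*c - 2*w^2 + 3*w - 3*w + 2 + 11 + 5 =-c^2 + c*(3*w + 3) - 2*w^2 + 18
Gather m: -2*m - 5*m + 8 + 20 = 28 - 7*m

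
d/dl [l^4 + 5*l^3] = l^2*(4*l + 15)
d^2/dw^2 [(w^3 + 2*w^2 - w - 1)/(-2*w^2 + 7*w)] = 2*(-73*w^3 + 12*w^2 - 42*w + 49)/(w^3*(8*w^3 - 84*w^2 + 294*w - 343))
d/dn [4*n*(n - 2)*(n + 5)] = 12*n^2 + 24*n - 40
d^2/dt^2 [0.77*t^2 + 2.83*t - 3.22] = 1.54000000000000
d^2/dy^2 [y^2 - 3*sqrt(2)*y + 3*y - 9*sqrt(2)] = 2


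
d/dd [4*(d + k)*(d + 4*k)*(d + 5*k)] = 12*d^2 + 80*d*k + 116*k^2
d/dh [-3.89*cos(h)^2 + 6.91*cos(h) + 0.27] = (7.78*cos(h) - 6.91)*sin(h)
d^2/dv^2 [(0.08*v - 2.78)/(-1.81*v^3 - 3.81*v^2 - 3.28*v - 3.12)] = (-1.572528*v^5 + 105.980568*v^4 + 305.36584*v^3 + 346.575684*v^2 + 119.957184*v - 4.63875200000001)/(5.929741*v^9 + 37.445823*v^8 + 111.059247*v^7 + 221.685885*v^6 + 330.351528*v^5 + 369.976104*v^4 + 322.08544*v^3 + 211.962816*v^2 + 95.786496*v + 30.371328)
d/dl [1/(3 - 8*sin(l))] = 8*cos(l)/(8*sin(l) - 3)^2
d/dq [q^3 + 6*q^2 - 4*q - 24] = 3*q^2 + 12*q - 4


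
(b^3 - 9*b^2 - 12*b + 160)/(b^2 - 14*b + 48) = (b^2 - b - 20)/(b - 6)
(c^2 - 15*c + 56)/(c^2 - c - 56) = (c - 7)/(c + 7)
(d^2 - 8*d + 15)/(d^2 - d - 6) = (d - 5)/(d + 2)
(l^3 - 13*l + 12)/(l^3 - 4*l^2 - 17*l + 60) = (l - 1)/(l - 5)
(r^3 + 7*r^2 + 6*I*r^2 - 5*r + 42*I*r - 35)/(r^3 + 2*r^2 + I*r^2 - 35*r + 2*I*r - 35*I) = (r + 5*I)/(r - 5)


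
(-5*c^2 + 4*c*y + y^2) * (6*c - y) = -30*c^3 + 29*c^2*y + 2*c*y^2 - y^3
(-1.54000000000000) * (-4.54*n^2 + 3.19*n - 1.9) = 6.9916*n^2 - 4.9126*n + 2.926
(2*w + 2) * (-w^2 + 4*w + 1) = -2*w^3 + 6*w^2 + 10*w + 2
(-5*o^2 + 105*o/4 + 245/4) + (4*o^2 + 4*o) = -o^2 + 121*o/4 + 245/4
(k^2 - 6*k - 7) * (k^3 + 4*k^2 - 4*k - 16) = k^5 - 2*k^4 - 35*k^3 - 20*k^2 + 124*k + 112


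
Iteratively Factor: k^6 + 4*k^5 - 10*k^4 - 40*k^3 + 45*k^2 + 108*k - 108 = (k - 1)*(k^5 + 5*k^4 - 5*k^3 - 45*k^2 + 108) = (k - 2)*(k - 1)*(k^4 + 7*k^3 + 9*k^2 - 27*k - 54) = (k - 2)*(k - 1)*(k + 3)*(k^3 + 4*k^2 - 3*k - 18) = (k - 2)*(k - 1)*(k + 3)^2*(k^2 + k - 6) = (k - 2)*(k - 1)*(k + 3)^3*(k - 2)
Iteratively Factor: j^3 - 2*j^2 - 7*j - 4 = (j + 1)*(j^2 - 3*j - 4) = (j + 1)^2*(j - 4)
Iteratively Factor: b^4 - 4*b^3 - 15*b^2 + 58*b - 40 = (b - 1)*(b^3 - 3*b^2 - 18*b + 40) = (b - 5)*(b - 1)*(b^2 + 2*b - 8) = (b - 5)*(b - 1)*(b + 4)*(b - 2)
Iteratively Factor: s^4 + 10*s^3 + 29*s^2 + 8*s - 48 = (s + 3)*(s^3 + 7*s^2 + 8*s - 16) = (s + 3)*(s + 4)*(s^2 + 3*s - 4) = (s + 3)*(s + 4)^2*(s - 1)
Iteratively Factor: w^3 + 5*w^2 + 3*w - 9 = (w + 3)*(w^2 + 2*w - 3) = (w + 3)^2*(w - 1)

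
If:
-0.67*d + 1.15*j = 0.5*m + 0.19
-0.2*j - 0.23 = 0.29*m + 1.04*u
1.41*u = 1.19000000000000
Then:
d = -3.23507462686567*m - 9.79022440986557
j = -1.45*m - 5.5386524822695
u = 0.84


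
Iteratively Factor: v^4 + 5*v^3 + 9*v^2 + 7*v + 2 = (v + 1)*(v^3 + 4*v^2 + 5*v + 2) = (v + 1)*(v + 2)*(v^2 + 2*v + 1) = (v + 1)^2*(v + 2)*(v + 1)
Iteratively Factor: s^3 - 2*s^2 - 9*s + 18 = (s - 3)*(s^2 + s - 6) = (s - 3)*(s - 2)*(s + 3)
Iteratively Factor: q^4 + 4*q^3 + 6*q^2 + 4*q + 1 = (q + 1)*(q^3 + 3*q^2 + 3*q + 1) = (q + 1)^2*(q^2 + 2*q + 1) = (q + 1)^3*(q + 1)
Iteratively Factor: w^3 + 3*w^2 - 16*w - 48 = (w - 4)*(w^2 + 7*w + 12) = (w - 4)*(w + 3)*(w + 4)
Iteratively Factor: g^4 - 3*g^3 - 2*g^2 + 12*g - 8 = (g - 2)*(g^3 - g^2 - 4*g + 4) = (g - 2)*(g - 1)*(g^2 - 4) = (g - 2)*(g - 1)*(g + 2)*(g - 2)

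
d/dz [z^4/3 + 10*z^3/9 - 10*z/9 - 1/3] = 4*z^3/3 + 10*z^2/3 - 10/9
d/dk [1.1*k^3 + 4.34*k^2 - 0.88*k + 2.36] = 3.3*k^2 + 8.68*k - 0.88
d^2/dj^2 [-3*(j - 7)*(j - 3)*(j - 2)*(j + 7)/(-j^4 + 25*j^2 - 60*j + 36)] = 6*(-5*j^3 - 129*j^2 - 735*j - 1483)/(j^6 + 15*j^5 + 57*j^4 - 55*j^3 - 342*j^2 + 540*j - 216)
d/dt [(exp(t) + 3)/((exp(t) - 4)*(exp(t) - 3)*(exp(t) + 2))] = 2*(-exp(3*t) - 2*exp(2*t) + 15*exp(t) + 15)*exp(t)/(exp(6*t) - 10*exp(5*t) + 21*exp(4*t) + 68*exp(3*t) - 236*exp(2*t) - 96*exp(t) + 576)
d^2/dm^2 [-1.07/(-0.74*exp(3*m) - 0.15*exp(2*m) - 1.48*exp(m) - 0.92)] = (1.07*(2.22*exp(2*m) + 0.3*exp(m) + 1.48)*(4.44*exp(2*m) + 0.6*exp(m) + 2.96)*exp(m) - (7.1262*exp(2*m) + 0.642*exp(m) + 1.5836)*(0.74*exp(3*m) + 0.15*exp(2*m) + 1.48*exp(m) + 0.92))*exp(m)/(0.74*exp(3*m) + 0.15*exp(2*m) + 1.48*exp(m) + 0.92)^3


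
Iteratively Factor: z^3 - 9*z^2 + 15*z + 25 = (z - 5)*(z^2 - 4*z - 5) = (z - 5)^2*(z + 1)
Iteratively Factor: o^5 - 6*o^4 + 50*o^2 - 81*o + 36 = (o - 1)*(o^4 - 5*o^3 - 5*o^2 + 45*o - 36) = (o - 4)*(o - 1)*(o^3 - o^2 - 9*o + 9) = (o - 4)*(o - 1)^2*(o^2 - 9) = (o - 4)*(o - 1)^2*(o + 3)*(o - 3)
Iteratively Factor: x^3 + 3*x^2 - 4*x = (x)*(x^2 + 3*x - 4) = x*(x + 4)*(x - 1)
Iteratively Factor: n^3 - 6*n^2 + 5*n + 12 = (n - 4)*(n^2 - 2*n - 3) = (n - 4)*(n - 3)*(n + 1)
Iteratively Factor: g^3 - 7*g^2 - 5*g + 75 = (g + 3)*(g^2 - 10*g + 25) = (g - 5)*(g + 3)*(g - 5)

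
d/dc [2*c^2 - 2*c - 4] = 4*c - 2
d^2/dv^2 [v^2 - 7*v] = 2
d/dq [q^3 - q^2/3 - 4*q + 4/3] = 3*q^2 - 2*q/3 - 4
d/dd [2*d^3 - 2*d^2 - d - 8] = 6*d^2 - 4*d - 1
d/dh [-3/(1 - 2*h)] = -6/(2*h - 1)^2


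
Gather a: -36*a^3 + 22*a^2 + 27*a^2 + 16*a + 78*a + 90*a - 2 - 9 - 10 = -36*a^3 + 49*a^2 + 184*a - 21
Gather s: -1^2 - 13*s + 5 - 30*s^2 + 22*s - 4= -30*s^2 + 9*s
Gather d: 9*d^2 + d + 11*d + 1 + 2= 9*d^2 + 12*d + 3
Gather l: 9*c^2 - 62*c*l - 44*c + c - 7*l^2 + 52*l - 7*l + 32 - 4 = 9*c^2 - 43*c - 7*l^2 + l*(45 - 62*c) + 28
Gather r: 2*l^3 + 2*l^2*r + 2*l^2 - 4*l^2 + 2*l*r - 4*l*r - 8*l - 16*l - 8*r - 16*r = 2*l^3 - 2*l^2 - 24*l + r*(2*l^2 - 2*l - 24)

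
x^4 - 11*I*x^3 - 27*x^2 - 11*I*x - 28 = (x - 7*I)*(x - 4*I)*(x - I)*(x + I)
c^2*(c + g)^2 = c^4 + 2*c^3*g + c^2*g^2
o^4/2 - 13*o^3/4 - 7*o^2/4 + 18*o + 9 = (o/2 + 1)*(o - 6)*(o - 3)*(o + 1/2)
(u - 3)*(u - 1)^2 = u^3 - 5*u^2 + 7*u - 3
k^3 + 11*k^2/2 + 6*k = k*(k + 3/2)*(k + 4)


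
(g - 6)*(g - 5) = g^2 - 11*g + 30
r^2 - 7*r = r*(r - 7)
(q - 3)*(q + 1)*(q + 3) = q^3 + q^2 - 9*q - 9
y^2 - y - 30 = (y - 6)*(y + 5)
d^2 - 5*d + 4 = (d - 4)*(d - 1)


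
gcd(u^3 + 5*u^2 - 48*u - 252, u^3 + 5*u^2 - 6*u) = u + 6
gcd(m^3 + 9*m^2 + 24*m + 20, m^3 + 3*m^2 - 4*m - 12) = m + 2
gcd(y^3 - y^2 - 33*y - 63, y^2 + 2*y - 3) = y + 3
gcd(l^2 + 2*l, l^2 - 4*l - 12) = l + 2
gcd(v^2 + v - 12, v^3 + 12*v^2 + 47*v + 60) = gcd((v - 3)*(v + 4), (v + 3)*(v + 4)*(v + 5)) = v + 4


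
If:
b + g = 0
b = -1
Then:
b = -1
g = 1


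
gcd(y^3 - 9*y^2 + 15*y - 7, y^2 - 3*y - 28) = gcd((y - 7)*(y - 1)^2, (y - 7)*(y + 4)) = y - 7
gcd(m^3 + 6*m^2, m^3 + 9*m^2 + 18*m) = m^2 + 6*m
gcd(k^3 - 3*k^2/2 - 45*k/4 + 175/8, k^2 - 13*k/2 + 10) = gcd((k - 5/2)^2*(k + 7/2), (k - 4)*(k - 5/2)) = k - 5/2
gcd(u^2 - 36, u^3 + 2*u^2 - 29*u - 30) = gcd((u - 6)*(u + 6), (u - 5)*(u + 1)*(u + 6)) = u + 6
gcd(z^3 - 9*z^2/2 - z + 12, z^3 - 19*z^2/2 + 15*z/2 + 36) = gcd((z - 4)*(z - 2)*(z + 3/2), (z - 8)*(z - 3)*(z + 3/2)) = z + 3/2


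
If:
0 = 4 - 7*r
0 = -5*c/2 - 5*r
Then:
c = -8/7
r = 4/7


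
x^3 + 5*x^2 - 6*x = x*(x - 1)*(x + 6)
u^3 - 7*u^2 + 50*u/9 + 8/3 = (u - 6)*(u - 4/3)*(u + 1/3)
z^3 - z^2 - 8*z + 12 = (z - 2)^2*(z + 3)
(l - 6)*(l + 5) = l^2 - l - 30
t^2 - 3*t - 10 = (t - 5)*(t + 2)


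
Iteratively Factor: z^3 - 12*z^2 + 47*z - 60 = (z - 5)*(z^2 - 7*z + 12) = (z - 5)*(z - 3)*(z - 4)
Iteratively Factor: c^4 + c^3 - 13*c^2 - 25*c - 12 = (c + 3)*(c^3 - 2*c^2 - 7*c - 4) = (c - 4)*(c + 3)*(c^2 + 2*c + 1) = (c - 4)*(c + 1)*(c + 3)*(c + 1)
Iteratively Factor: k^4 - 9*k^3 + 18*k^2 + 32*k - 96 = (k - 4)*(k^3 - 5*k^2 - 2*k + 24) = (k - 4)*(k - 3)*(k^2 - 2*k - 8) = (k - 4)^2*(k - 3)*(k + 2)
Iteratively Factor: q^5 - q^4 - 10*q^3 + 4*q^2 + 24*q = (q - 3)*(q^4 + 2*q^3 - 4*q^2 - 8*q) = (q - 3)*(q + 2)*(q^3 - 4*q) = q*(q - 3)*(q + 2)*(q^2 - 4) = q*(q - 3)*(q + 2)^2*(q - 2)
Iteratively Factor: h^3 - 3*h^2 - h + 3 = (h + 1)*(h^2 - 4*h + 3) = (h - 1)*(h + 1)*(h - 3)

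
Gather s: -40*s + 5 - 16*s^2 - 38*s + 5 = -16*s^2 - 78*s + 10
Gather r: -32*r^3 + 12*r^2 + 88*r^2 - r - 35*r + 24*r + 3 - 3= -32*r^3 + 100*r^2 - 12*r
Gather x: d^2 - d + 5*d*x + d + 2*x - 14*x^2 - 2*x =d^2 + 5*d*x - 14*x^2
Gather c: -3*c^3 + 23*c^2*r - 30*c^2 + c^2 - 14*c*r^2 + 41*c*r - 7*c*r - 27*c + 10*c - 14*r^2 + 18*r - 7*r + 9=-3*c^3 + c^2*(23*r - 29) + c*(-14*r^2 + 34*r - 17) - 14*r^2 + 11*r + 9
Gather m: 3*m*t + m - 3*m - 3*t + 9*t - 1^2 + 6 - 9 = m*(3*t - 2) + 6*t - 4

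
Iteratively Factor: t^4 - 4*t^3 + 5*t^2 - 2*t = (t - 1)*(t^3 - 3*t^2 + 2*t) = (t - 2)*(t - 1)*(t^2 - t) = t*(t - 2)*(t - 1)*(t - 1)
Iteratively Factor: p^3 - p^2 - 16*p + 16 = (p + 4)*(p^2 - 5*p + 4) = (p - 4)*(p + 4)*(p - 1)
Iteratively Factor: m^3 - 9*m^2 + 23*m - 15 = (m - 3)*(m^2 - 6*m + 5) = (m - 3)*(m - 1)*(m - 5)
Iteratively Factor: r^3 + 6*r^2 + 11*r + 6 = (r + 1)*(r^2 + 5*r + 6) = (r + 1)*(r + 2)*(r + 3)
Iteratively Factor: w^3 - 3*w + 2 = (w - 1)*(w^2 + w - 2) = (w - 1)^2*(w + 2)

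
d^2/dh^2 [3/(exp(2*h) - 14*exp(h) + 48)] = 6*((7 - 2*exp(h))*(exp(2*h) - 14*exp(h) + 48) + 4*(exp(h) - 7)^2*exp(h))*exp(h)/(exp(2*h) - 14*exp(h) + 48)^3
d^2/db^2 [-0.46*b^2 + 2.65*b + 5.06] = -0.920000000000000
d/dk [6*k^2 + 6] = 12*k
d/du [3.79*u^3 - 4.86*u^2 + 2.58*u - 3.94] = 11.37*u^2 - 9.72*u + 2.58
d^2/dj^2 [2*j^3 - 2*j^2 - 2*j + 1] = 12*j - 4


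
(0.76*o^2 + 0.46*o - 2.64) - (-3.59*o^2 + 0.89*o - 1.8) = 4.35*o^2 - 0.43*o - 0.84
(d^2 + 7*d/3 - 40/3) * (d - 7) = d^3 - 14*d^2/3 - 89*d/3 + 280/3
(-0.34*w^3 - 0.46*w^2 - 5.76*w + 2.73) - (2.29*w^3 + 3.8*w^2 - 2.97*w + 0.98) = -2.63*w^3 - 4.26*w^2 - 2.79*w + 1.75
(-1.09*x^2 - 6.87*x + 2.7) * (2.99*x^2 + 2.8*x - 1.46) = -3.2591*x^4 - 23.5933*x^3 - 9.5716*x^2 + 17.5902*x - 3.942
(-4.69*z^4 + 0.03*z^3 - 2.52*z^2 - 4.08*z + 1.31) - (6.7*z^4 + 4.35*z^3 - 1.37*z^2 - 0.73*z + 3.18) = -11.39*z^4 - 4.32*z^3 - 1.15*z^2 - 3.35*z - 1.87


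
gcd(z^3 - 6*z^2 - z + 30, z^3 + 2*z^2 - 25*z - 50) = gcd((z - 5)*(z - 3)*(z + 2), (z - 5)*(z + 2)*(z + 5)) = z^2 - 3*z - 10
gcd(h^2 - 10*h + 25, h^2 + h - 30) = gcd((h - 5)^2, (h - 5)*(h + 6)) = h - 5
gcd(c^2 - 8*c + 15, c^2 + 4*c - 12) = 1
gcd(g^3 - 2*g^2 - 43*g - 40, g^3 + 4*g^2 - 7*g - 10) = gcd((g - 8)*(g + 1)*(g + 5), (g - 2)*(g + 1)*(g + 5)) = g^2 + 6*g + 5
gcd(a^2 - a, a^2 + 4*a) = a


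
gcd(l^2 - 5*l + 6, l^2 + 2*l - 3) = 1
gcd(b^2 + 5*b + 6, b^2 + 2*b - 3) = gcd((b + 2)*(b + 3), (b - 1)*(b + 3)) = b + 3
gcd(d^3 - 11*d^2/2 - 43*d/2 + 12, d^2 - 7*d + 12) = 1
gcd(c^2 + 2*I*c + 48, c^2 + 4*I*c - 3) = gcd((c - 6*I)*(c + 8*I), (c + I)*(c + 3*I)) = 1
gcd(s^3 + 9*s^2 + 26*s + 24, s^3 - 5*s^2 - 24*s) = s + 3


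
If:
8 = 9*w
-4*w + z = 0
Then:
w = 8/9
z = 32/9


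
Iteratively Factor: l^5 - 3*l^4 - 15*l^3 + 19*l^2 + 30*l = (l + 3)*(l^4 - 6*l^3 + 3*l^2 + 10*l) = (l - 2)*(l + 3)*(l^3 - 4*l^2 - 5*l) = l*(l - 2)*(l + 3)*(l^2 - 4*l - 5) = l*(l - 2)*(l + 1)*(l + 3)*(l - 5)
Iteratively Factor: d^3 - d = (d - 1)*(d^2 + d) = d*(d - 1)*(d + 1)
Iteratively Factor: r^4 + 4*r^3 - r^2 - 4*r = (r)*(r^3 + 4*r^2 - r - 4) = r*(r - 1)*(r^2 + 5*r + 4) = r*(r - 1)*(r + 4)*(r + 1)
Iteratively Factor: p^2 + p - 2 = (p + 2)*(p - 1)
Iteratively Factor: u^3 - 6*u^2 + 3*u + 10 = (u - 5)*(u^2 - u - 2) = (u - 5)*(u + 1)*(u - 2)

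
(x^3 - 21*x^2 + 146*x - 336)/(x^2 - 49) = (x^2 - 14*x + 48)/(x + 7)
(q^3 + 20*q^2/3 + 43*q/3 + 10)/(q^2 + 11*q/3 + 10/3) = q + 3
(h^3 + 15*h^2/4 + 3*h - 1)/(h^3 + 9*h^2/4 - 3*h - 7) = (4*h - 1)/(4*h - 7)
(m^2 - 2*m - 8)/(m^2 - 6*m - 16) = (m - 4)/(m - 8)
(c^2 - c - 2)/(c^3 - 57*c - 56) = (c - 2)/(c^2 - c - 56)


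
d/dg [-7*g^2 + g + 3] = 1 - 14*g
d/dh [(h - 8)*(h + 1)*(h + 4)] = 3*h^2 - 6*h - 36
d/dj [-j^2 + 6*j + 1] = 6 - 2*j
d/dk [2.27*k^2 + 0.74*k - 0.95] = 4.54*k + 0.74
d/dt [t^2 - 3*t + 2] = 2*t - 3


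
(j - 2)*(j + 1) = j^2 - j - 2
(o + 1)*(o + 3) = o^2 + 4*o + 3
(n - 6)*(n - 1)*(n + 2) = n^3 - 5*n^2 - 8*n + 12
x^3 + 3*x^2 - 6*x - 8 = (x - 2)*(x + 1)*(x + 4)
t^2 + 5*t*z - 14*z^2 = (t - 2*z)*(t + 7*z)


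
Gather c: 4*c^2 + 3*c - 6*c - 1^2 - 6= 4*c^2 - 3*c - 7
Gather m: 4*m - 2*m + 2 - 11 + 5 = 2*m - 4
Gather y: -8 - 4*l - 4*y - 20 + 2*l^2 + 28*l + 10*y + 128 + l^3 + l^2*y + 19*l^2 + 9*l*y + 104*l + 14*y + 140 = l^3 + 21*l^2 + 128*l + y*(l^2 + 9*l + 20) + 240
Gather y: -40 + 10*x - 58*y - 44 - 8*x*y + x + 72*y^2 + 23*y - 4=11*x + 72*y^2 + y*(-8*x - 35) - 88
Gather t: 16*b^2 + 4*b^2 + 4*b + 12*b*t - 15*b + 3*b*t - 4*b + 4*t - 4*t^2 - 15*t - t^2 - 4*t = 20*b^2 - 15*b - 5*t^2 + t*(15*b - 15)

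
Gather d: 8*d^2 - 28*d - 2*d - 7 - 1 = 8*d^2 - 30*d - 8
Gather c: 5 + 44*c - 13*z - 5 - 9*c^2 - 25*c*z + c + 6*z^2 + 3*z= -9*c^2 + c*(45 - 25*z) + 6*z^2 - 10*z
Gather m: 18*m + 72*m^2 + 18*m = 72*m^2 + 36*m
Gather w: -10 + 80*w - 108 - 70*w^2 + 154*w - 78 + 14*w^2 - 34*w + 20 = -56*w^2 + 200*w - 176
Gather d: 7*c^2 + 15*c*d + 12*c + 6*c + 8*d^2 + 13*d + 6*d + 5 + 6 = 7*c^2 + 18*c + 8*d^2 + d*(15*c + 19) + 11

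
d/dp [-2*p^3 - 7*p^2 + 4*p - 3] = -6*p^2 - 14*p + 4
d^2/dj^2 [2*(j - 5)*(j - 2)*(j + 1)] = 12*j - 24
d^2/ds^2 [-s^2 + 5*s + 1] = -2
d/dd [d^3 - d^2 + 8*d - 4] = 3*d^2 - 2*d + 8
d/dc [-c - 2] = -1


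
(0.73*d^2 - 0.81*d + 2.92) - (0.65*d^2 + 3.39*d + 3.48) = 0.08*d^2 - 4.2*d - 0.56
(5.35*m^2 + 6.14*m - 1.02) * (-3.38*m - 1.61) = -18.083*m^3 - 29.3667*m^2 - 6.4378*m + 1.6422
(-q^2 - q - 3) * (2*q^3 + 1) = -2*q^5 - 2*q^4 - 6*q^3 - q^2 - q - 3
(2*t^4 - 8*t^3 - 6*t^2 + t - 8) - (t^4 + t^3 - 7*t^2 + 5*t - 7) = t^4 - 9*t^3 + t^2 - 4*t - 1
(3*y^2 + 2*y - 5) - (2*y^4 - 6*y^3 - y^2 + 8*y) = -2*y^4 + 6*y^3 + 4*y^2 - 6*y - 5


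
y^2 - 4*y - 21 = (y - 7)*(y + 3)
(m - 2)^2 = m^2 - 4*m + 4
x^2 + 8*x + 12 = (x + 2)*(x + 6)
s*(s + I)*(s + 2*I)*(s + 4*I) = s^4 + 7*I*s^3 - 14*s^2 - 8*I*s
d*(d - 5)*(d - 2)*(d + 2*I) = d^4 - 7*d^3 + 2*I*d^3 + 10*d^2 - 14*I*d^2 + 20*I*d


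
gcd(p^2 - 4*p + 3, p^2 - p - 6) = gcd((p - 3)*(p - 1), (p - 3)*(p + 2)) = p - 3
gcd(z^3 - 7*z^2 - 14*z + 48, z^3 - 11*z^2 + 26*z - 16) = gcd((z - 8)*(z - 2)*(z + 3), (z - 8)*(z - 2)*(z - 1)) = z^2 - 10*z + 16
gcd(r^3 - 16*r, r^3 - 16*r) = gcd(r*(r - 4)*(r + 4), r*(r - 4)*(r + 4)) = r^3 - 16*r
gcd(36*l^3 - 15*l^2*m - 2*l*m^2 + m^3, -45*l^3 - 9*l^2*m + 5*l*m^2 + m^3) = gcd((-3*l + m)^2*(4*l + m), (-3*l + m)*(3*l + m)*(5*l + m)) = 3*l - m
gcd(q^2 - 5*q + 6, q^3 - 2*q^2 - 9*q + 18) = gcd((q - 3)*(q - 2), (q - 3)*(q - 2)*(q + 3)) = q^2 - 5*q + 6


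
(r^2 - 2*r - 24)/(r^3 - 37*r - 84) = (r - 6)/(r^2 - 4*r - 21)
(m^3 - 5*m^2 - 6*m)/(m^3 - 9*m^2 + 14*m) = (m^2 - 5*m - 6)/(m^2 - 9*m + 14)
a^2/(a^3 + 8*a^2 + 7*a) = a/(a^2 + 8*a + 7)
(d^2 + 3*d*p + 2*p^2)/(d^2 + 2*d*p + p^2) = (d + 2*p)/(d + p)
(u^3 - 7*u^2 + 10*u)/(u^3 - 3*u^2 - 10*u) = (u - 2)/(u + 2)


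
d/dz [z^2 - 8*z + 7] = 2*z - 8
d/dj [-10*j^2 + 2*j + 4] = 2 - 20*j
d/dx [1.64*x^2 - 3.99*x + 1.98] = 3.28*x - 3.99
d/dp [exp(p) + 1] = exp(p)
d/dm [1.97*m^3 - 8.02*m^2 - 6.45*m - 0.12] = 5.91*m^2 - 16.04*m - 6.45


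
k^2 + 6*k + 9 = (k + 3)^2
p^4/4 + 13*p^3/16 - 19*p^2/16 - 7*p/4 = p*(p/4 + 1)*(p - 7/4)*(p + 1)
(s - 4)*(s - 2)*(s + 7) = s^3 + s^2 - 34*s + 56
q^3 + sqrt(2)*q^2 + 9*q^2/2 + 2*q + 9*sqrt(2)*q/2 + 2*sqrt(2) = (q + 1/2)*(q + 4)*(q + sqrt(2))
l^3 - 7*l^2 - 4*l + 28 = (l - 7)*(l - 2)*(l + 2)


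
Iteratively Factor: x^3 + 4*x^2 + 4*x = (x)*(x^2 + 4*x + 4) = x*(x + 2)*(x + 2)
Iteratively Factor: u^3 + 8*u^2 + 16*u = (u)*(u^2 + 8*u + 16) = u*(u + 4)*(u + 4)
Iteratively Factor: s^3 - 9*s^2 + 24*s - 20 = (s - 2)*(s^2 - 7*s + 10) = (s - 5)*(s - 2)*(s - 2)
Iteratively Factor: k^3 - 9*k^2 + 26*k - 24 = (k - 4)*(k^2 - 5*k + 6) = (k - 4)*(k - 3)*(k - 2)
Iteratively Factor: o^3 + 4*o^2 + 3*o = (o + 1)*(o^2 + 3*o) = o*(o + 1)*(o + 3)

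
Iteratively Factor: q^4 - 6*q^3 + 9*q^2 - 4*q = (q - 4)*(q^3 - 2*q^2 + q) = (q - 4)*(q - 1)*(q^2 - q) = (q - 4)*(q - 1)^2*(q)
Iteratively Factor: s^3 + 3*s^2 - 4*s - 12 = (s - 2)*(s^2 + 5*s + 6) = (s - 2)*(s + 2)*(s + 3)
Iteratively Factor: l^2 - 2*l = (l)*(l - 2)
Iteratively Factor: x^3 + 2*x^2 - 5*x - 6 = (x - 2)*(x^2 + 4*x + 3) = (x - 2)*(x + 1)*(x + 3)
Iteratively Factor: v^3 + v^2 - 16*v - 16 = (v + 1)*(v^2 - 16) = (v - 4)*(v + 1)*(v + 4)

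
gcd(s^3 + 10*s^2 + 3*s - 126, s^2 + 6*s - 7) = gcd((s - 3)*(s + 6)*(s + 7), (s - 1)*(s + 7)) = s + 7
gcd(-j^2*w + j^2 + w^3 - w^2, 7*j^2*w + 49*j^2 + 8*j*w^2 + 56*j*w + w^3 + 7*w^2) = j + w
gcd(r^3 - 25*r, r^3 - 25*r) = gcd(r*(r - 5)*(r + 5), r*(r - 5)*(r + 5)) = r^3 - 25*r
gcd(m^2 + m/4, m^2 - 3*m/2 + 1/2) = 1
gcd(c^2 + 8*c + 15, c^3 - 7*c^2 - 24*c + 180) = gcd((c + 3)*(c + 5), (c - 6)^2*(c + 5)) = c + 5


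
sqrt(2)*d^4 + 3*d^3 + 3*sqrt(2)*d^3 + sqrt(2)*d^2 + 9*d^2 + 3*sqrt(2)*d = d*(d + 3)*(d + sqrt(2))*(sqrt(2)*d + 1)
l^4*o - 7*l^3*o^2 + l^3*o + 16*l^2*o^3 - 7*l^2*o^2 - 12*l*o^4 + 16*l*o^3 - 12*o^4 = (l - 3*o)*(l - 2*o)^2*(l*o + o)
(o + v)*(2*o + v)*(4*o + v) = 8*o^3 + 14*o^2*v + 7*o*v^2 + v^3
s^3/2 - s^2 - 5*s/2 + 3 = (s/2 + 1)*(s - 3)*(s - 1)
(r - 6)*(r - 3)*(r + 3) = r^3 - 6*r^2 - 9*r + 54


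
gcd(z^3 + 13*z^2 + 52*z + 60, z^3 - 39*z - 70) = z^2 + 7*z + 10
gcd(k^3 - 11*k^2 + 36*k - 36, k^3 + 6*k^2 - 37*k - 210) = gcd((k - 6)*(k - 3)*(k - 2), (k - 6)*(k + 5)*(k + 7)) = k - 6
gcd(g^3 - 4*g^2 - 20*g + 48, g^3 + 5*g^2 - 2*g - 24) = g^2 + 2*g - 8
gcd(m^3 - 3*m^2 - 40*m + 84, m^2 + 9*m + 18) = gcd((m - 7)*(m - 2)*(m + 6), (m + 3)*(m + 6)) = m + 6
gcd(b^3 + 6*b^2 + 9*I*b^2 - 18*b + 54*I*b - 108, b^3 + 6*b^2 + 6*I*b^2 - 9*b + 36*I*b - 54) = b^2 + b*(6 + 3*I) + 18*I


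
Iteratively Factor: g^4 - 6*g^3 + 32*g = (g - 4)*(g^3 - 2*g^2 - 8*g) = g*(g - 4)*(g^2 - 2*g - 8) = g*(g - 4)^2*(g + 2)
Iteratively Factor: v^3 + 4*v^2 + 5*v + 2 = (v + 1)*(v^2 + 3*v + 2) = (v + 1)^2*(v + 2)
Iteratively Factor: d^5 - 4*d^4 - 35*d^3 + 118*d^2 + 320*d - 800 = (d + 4)*(d^4 - 8*d^3 - 3*d^2 + 130*d - 200) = (d - 5)*(d + 4)*(d^3 - 3*d^2 - 18*d + 40) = (d - 5)*(d + 4)^2*(d^2 - 7*d + 10) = (d - 5)*(d - 2)*(d + 4)^2*(d - 5)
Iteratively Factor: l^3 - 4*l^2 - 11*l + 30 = (l - 2)*(l^2 - 2*l - 15) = (l - 2)*(l + 3)*(l - 5)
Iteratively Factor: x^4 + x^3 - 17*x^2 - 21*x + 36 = (x - 1)*(x^3 + 2*x^2 - 15*x - 36) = (x - 1)*(x + 3)*(x^2 - x - 12) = (x - 1)*(x + 3)^2*(x - 4)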